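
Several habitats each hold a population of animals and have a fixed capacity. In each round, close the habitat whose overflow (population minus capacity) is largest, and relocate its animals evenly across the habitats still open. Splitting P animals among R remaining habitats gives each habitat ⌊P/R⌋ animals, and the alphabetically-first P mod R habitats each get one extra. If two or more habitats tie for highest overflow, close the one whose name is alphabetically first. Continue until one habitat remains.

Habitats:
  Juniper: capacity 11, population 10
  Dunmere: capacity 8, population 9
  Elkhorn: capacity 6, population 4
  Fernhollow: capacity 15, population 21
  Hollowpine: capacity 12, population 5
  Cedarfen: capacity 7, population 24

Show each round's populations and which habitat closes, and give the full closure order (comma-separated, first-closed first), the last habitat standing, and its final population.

Closure order: Cedarfen, Fernhollow, Dunmere, Elkhorn, Juniper
Last habitat: Hollowpine with 73 animals

Round 1: Cedarfen=24 Dunmere=9 Elkhorn=4 Fernhollow=21 Hollowpine=5 Juniper=10 → close Cedarfen (overflow 17)
  24÷5 = 4 each, +1 to first 4
Round 2: Dunmere=14 Elkhorn=9 Fernhollow=26 Hollowpine=10 Juniper=14 → close Fernhollow (overflow 11)
  26÷4 = 6 each, +1 to first 2
Round 3: Dunmere=21 Elkhorn=16 Hollowpine=16 Juniper=20 → close Dunmere (overflow 13)
  21÷3 = 7 each, +1 to first 0
Round 4: Elkhorn=23 Hollowpine=23 Juniper=27 → close Elkhorn (overflow 17)
  23÷2 = 11 each, +1 to first 1
Round 5: Hollowpine=35 Juniper=38 → close Juniper (overflow 27)
  38÷1 = 38 each, +1 to first 0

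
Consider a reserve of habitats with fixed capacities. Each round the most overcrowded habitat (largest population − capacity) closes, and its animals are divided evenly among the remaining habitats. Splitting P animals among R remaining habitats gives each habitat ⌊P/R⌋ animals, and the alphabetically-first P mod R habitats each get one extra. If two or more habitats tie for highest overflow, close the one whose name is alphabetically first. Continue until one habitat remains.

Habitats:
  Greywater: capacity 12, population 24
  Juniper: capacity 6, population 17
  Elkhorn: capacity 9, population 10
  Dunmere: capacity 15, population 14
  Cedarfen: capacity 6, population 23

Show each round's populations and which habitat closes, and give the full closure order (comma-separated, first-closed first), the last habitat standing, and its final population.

Closure order: Cedarfen, Greywater, Juniper, Elkhorn
Last habitat: Dunmere with 88 animals

Round 1: Cedarfen=23 Dunmere=14 Elkhorn=10 Greywater=24 Juniper=17 → close Cedarfen (overflow 17)
  23÷4 = 5 each, +1 to first 3
Round 2: Dunmere=20 Elkhorn=16 Greywater=30 Juniper=22 → close Greywater (overflow 18)
  30÷3 = 10 each, +1 to first 0
Round 3: Dunmere=30 Elkhorn=26 Juniper=32 → close Juniper (overflow 26)
  32÷2 = 16 each, +1 to first 0
Round 4: Dunmere=46 Elkhorn=42 → close Elkhorn (overflow 33)
  42÷1 = 42 each, +1 to first 0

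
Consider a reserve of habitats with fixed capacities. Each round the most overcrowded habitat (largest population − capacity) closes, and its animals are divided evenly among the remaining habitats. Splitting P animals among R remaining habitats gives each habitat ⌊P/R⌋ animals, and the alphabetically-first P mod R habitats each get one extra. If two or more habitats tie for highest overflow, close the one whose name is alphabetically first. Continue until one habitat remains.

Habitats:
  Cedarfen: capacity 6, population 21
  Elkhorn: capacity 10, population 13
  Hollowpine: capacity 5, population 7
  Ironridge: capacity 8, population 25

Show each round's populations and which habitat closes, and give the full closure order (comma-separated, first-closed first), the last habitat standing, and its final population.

Closure order: Ironridge, Cedarfen, Elkhorn
Last habitat: Hollowpine with 66 animals

Round 1: Cedarfen=21 Elkhorn=13 Hollowpine=7 Ironridge=25 → close Ironridge (overflow 17)
  25÷3 = 8 each, +1 to first 1
Round 2: Cedarfen=30 Elkhorn=21 Hollowpine=15 → close Cedarfen (overflow 24)
  30÷2 = 15 each, +1 to first 0
Round 3: Elkhorn=36 Hollowpine=30 → close Elkhorn (overflow 26)
  36÷1 = 36 each, +1 to first 0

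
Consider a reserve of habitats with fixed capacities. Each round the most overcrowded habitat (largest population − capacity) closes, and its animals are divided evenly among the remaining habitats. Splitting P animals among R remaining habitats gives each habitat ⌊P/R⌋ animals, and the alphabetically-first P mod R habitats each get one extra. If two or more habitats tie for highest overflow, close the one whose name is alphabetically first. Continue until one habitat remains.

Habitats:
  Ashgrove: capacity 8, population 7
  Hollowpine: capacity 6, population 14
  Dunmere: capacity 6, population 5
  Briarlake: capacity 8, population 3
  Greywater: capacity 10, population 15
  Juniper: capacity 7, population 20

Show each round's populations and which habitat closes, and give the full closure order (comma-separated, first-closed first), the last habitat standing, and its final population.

Round 1: Ashgrove=7 Briarlake=3 Dunmere=5 Greywater=15 Hollowpine=14 Juniper=20 → close Juniper (overflow 13)
  20÷5 = 4 each, +1 to first 0
Round 2: Ashgrove=11 Briarlake=7 Dunmere=9 Greywater=19 Hollowpine=18 → close Hollowpine (overflow 12)
  18÷4 = 4 each, +1 to first 2
Round 3: Ashgrove=16 Briarlake=12 Dunmere=13 Greywater=23 → close Greywater (overflow 13)
  23÷3 = 7 each, +1 to first 2
Round 4: Ashgrove=24 Briarlake=20 Dunmere=20 → close Ashgrove (overflow 16)
  24÷2 = 12 each, +1 to first 0
Round 5: Briarlake=32 Dunmere=32 → close Dunmere (overflow 26)
  32÷1 = 32 each, +1 to first 0

Closure order: Juniper, Hollowpine, Greywater, Ashgrove, Dunmere
Last habitat: Briarlake with 64 animals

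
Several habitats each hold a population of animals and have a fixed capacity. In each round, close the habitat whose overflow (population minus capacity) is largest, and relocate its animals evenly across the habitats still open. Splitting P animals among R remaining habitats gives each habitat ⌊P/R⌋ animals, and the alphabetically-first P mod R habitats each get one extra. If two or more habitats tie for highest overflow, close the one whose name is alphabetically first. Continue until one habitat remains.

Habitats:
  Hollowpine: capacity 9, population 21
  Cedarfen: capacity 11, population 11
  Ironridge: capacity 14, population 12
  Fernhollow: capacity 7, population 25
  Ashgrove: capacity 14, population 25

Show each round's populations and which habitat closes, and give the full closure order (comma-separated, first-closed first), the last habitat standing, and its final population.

Round 1: Ashgrove=25 Cedarfen=11 Fernhollow=25 Hollowpine=21 Ironridge=12 → close Fernhollow (overflow 18)
  25÷4 = 6 each, +1 to first 1
Round 2: Ashgrove=32 Cedarfen=17 Hollowpine=27 Ironridge=18 → close Ashgrove (overflow 18)
  32÷3 = 10 each, +1 to first 2
Round 3: Cedarfen=28 Hollowpine=38 Ironridge=28 → close Hollowpine (overflow 29)
  38÷2 = 19 each, +1 to first 0
Round 4: Cedarfen=47 Ironridge=47 → close Cedarfen (overflow 36)
  47÷1 = 47 each, +1 to first 0

Closure order: Fernhollow, Ashgrove, Hollowpine, Cedarfen
Last habitat: Ironridge with 94 animals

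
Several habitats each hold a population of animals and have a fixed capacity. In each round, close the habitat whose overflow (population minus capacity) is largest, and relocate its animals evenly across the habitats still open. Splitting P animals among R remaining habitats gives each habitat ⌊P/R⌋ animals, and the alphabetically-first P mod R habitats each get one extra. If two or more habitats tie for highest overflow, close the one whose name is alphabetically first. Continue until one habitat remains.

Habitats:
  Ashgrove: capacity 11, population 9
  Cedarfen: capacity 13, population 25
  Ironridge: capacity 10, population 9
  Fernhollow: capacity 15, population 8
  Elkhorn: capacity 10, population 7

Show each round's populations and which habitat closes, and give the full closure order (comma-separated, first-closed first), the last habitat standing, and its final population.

Round 1: Ashgrove=9 Cedarfen=25 Elkhorn=7 Fernhollow=8 Ironridge=9 → close Cedarfen (overflow 12)
  25÷4 = 6 each, +1 to first 1
Round 2: Ashgrove=16 Elkhorn=13 Fernhollow=14 Ironridge=15 → close Ashgrove (overflow 5)
  16÷3 = 5 each, +1 to first 1
Round 3: Elkhorn=19 Fernhollow=19 Ironridge=20 → close Ironridge (overflow 10)
  20÷2 = 10 each, +1 to first 0
Round 4: Elkhorn=29 Fernhollow=29 → close Elkhorn (overflow 19)
  29÷1 = 29 each, +1 to first 0

Closure order: Cedarfen, Ashgrove, Ironridge, Elkhorn
Last habitat: Fernhollow with 58 animals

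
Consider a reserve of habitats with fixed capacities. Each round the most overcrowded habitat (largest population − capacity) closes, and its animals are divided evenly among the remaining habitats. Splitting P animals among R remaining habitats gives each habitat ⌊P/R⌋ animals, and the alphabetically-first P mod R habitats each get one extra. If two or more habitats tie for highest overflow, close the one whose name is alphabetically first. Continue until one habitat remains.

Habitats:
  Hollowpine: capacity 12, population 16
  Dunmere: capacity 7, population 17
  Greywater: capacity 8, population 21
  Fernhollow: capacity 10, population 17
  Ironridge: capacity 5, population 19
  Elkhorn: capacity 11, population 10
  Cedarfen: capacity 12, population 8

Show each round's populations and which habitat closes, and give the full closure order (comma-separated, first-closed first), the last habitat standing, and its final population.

Round 1: Cedarfen=8 Dunmere=17 Elkhorn=10 Fernhollow=17 Greywater=21 Hollowpine=16 Ironridge=19 → close Ironridge (overflow 14)
  19÷6 = 3 each, +1 to first 1
Round 2: Cedarfen=12 Dunmere=20 Elkhorn=13 Fernhollow=20 Greywater=24 Hollowpine=19 → close Greywater (overflow 16)
  24÷5 = 4 each, +1 to first 4
Round 3: Cedarfen=17 Dunmere=25 Elkhorn=18 Fernhollow=25 Hollowpine=23 → close Dunmere (overflow 18)
  25÷4 = 6 each, +1 to first 1
Round 4: Cedarfen=24 Elkhorn=24 Fernhollow=31 Hollowpine=29 → close Fernhollow (overflow 21)
  31÷3 = 10 each, +1 to first 1
Round 5: Cedarfen=35 Elkhorn=34 Hollowpine=39 → close Hollowpine (overflow 27)
  39÷2 = 19 each, +1 to first 1
Round 6: Cedarfen=55 Elkhorn=53 → close Cedarfen (overflow 43)
  55÷1 = 55 each, +1 to first 0

Closure order: Ironridge, Greywater, Dunmere, Fernhollow, Hollowpine, Cedarfen
Last habitat: Elkhorn with 108 animals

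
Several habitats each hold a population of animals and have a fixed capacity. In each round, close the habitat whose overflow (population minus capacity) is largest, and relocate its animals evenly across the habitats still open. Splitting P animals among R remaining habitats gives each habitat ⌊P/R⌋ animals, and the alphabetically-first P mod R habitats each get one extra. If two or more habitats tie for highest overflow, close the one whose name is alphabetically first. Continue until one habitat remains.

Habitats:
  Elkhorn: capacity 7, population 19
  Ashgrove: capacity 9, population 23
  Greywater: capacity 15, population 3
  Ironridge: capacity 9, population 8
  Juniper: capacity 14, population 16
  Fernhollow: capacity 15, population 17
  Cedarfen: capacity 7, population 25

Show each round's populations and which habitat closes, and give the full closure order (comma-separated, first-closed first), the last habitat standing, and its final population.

Closure order: Cedarfen, Ashgrove, Elkhorn, Fernhollow, Juniper, Ironridge
Last habitat: Greywater with 111 animals

Round 1: Ashgrove=23 Cedarfen=25 Elkhorn=19 Fernhollow=17 Greywater=3 Ironridge=8 Juniper=16 → close Cedarfen (overflow 18)
  25÷6 = 4 each, +1 to first 1
Round 2: Ashgrove=28 Elkhorn=23 Fernhollow=21 Greywater=7 Ironridge=12 Juniper=20 → close Ashgrove (overflow 19)
  28÷5 = 5 each, +1 to first 3
Round 3: Elkhorn=29 Fernhollow=27 Greywater=13 Ironridge=17 Juniper=25 → close Elkhorn (overflow 22)
  29÷4 = 7 each, +1 to first 1
Round 4: Fernhollow=35 Greywater=20 Ironridge=24 Juniper=32 → close Fernhollow (overflow 20)
  35÷3 = 11 each, +1 to first 2
Round 5: Greywater=32 Ironridge=36 Juniper=43 → close Juniper (overflow 29)
  43÷2 = 21 each, +1 to first 1
Round 6: Greywater=54 Ironridge=57 → close Ironridge (overflow 48)
  57÷1 = 57 each, +1 to first 0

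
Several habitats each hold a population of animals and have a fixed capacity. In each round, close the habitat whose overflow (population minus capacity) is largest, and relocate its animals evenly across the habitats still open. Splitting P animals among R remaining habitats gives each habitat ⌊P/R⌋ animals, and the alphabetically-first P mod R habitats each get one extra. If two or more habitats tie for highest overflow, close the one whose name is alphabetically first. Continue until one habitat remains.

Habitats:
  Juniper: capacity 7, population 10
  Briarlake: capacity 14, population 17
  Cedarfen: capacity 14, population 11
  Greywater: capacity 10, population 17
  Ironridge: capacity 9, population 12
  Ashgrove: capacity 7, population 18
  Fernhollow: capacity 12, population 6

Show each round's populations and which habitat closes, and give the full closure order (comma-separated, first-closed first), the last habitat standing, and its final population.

Closure order: Ashgrove, Greywater, Briarlake, Ironridge, Juniper, Cedarfen
Last habitat: Fernhollow with 91 animals

Round 1: Ashgrove=18 Briarlake=17 Cedarfen=11 Fernhollow=6 Greywater=17 Ironridge=12 Juniper=10 → close Ashgrove (overflow 11)
  18÷6 = 3 each, +1 to first 0
Round 2: Briarlake=20 Cedarfen=14 Fernhollow=9 Greywater=20 Ironridge=15 Juniper=13 → close Greywater (overflow 10)
  20÷5 = 4 each, +1 to first 0
Round 3: Briarlake=24 Cedarfen=18 Fernhollow=13 Ironridge=19 Juniper=17 → close Briarlake (overflow 10)
  24÷4 = 6 each, +1 to first 0
Round 4: Cedarfen=24 Fernhollow=19 Ironridge=25 Juniper=23 → close Ironridge (overflow 16)
  25÷3 = 8 each, +1 to first 1
Round 5: Cedarfen=33 Fernhollow=27 Juniper=31 → close Juniper (overflow 24)
  31÷2 = 15 each, +1 to first 1
Round 6: Cedarfen=49 Fernhollow=42 → close Cedarfen (overflow 35)
  49÷1 = 49 each, +1 to first 0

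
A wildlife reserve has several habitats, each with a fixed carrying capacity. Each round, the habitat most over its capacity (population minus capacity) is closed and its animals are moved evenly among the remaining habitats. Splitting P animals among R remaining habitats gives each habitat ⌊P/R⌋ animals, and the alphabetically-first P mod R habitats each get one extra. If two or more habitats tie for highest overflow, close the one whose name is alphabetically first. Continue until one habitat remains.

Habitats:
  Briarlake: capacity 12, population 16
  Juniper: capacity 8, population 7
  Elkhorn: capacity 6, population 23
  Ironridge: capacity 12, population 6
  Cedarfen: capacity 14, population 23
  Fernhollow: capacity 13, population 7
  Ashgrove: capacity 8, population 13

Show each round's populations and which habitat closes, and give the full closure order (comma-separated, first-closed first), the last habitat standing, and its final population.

Closure order: Elkhorn, Cedarfen, Ashgrove, Briarlake, Juniper, Fernhollow
Last habitat: Ironridge with 95 animals

Round 1: Ashgrove=13 Briarlake=16 Cedarfen=23 Elkhorn=23 Fernhollow=7 Ironridge=6 Juniper=7 → close Elkhorn (overflow 17)
  23÷6 = 3 each, +1 to first 5
Round 2: Ashgrove=17 Briarlake=20 Cedarfen=27 Fernhollow=11 Ironridge=10 Juniper=10 → close Cedarfen (overflow 13)
  27÷5 = 5 each, +1 to first 2
Round 3: Ashgrove=23 Briarlake=26 Fernhollow=16 Ironridge=15 Juniper=15 → close Ashgrove (overflow 15)
  23÷4 = 5 each, +1 to first 3
Round 4: Briarlake=32 Fernhollow=22 Ironridge=21 Juniper=20 → close Briarlake (overflow 20)
  32÷3 = 10 each, +1 to first 2
Round 5: Fernhollow=33 Ironridge=32 Juniper=30 → close Juniper (overflow 22)
  30÷2 = 15 each, +1 to first 0
Round 6: Fernhollow=48 Ironridge=47 → close Fernhollow (overflow 35)
  48÷1 = 48 each, +1 to first 0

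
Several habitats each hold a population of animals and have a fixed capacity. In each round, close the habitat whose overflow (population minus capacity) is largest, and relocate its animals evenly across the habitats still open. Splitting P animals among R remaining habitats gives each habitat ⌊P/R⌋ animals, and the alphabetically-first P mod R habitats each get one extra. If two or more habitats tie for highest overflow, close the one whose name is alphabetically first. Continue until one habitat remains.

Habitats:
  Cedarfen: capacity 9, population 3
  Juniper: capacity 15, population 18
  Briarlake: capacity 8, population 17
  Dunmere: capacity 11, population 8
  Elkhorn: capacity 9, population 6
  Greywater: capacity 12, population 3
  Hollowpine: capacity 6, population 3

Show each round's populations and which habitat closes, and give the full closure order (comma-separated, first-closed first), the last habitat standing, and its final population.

Round 1: Briarlake=17 Cedarfen=3 Dunmere=8 Elkhorn=6 Greywater=3 Hollowpine=3 Juniper=18 → close Briarlake (overflow 9)
  17÷6 = 2 each, +1 to first 5
Round 2: Cedarfen=6 Dunmere=11 Elkhorn=9 Greywater=6 Hollowpine=6 Juniper=20 → close Juniper (overflow 5)
  20÷5 = 4 each, +1 to first 0
Round 3: Cedarfen=10 Dunmere=15 Elkhorn=13 Greywater=10 Hollowpine=10 → close Dunmere (overflow 4)
  15÷4 = 3 each, +1 to first 3
Round 4: Cedarfen=14 Elkhorn=17 Greywater=14 Hollowpine=13 → close Elkhorn (overflow 8)
  17÷3 = 5 each, +1 to first 2
Round 5: Cedarfen=20 Greywater=20 Hollowpine=18 → close Hollowpine (overflow 12)
  18÷2 = 9 each, +1 to first 0
Round 6: Cedarfen=29 Greywater=29 → close Cedarfen (overflow 20)
  29÷1 = 29 each, +1 to first 0

Closure order: Briarlake, Juniper, Dunmere, Elkhorn, Hollowpine, Cedarfen
Last habitat: Greywater with 58 animals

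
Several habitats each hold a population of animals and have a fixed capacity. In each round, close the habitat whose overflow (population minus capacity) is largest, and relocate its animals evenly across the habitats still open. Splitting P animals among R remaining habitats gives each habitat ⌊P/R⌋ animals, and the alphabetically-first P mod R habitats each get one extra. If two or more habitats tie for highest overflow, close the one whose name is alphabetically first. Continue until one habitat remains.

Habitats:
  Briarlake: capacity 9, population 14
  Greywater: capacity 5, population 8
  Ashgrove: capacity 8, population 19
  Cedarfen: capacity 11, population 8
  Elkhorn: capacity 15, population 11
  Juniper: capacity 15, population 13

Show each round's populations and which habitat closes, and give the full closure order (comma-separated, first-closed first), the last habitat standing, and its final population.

Closure order: Ashgrove, Briarlake, Greywater, Cedarfen, Elkhorn
Last habitat: Juniper with 73 animals

Round 1: Ashgrove=19 Briarlake=14 Cedarfen=8 Elkhorn=11 Greywater=8 Juniper=13 → close Ashgrove (overflow 11)
  19÷5 = 3 each, +1 to first 4
Round 2: Briarlake=18 Cedarfen=12 Elkhorn=15 Greywater=12 Juniper=16 → close Briarlake (overflow 9)
  18÷4 = 4 each, +1 to first 2
Round 3: Cedarfen=17 Elkhorn=20 Greywater=16 Juniper=20 → close Greywater (overflow 11)
  16÷3 = 5 each, +1 to first 1
Round 4: Cedarfen=23 Elkhorn=25 Juniper=25 → close Cedarfen (overflow 12)
  23÷2 = 11 each, +1 to first 1
Round 5: Elkhorn=37 Juniper=36 → close Elkhorn (overflow 22)
  37÷1 = 37 each, +1 to first 0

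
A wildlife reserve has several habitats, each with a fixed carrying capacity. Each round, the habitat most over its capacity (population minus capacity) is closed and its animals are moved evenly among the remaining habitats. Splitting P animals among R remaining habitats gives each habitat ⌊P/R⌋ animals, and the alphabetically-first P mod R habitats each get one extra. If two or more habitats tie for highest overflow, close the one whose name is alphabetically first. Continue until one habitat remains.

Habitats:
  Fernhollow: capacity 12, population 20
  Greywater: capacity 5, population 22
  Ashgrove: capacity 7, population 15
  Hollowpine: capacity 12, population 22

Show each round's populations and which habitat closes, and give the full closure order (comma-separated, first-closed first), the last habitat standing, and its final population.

Closure order: Greywater, Hollowpine, Ashgrove
Last habitat: Fernhollow with 79 animals

Round 1: Ashgrove=15 Fernhollow=20 Greywater=22 Hollowpine=22 → close Greywater (overflow 17)
  22÷3 = 7 each, +1 to first 1
Round 2: Ashgrove=23 Fernhollow=27 Hollowpine=29 → close Hollowpine (overflow 17)
  29÷2 = 14 each, +1 to first 1
Round 3: Ashgrove=38 Fernhollow=41 → close Ashgrove (overflow 31)
  38÷1 = 38 each, +1 to first 0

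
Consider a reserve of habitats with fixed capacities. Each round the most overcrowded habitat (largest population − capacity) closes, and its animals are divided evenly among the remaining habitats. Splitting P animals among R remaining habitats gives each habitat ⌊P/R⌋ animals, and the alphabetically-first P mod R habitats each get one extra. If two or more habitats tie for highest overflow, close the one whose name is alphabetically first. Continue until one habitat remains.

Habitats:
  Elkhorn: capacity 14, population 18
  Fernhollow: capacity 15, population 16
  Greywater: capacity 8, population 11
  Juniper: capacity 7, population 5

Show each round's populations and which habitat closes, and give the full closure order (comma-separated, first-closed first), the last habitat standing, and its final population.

Round 1: Elkhorn=18 Fernhollow=16 Greywater=11 Juniper=5 → close Elkhorn (overflow 4)
  18÷3 = 6 each, +1 to first 0
Round 2: Fernhollow=22 Greywater=17 Juniper=11 → close Greywater (overflow 9)
  17÷2 = 8 each, +1 to first 1
Round 3: Fernhollow=31 Juniper=19 → close Fernhollow (overflow 16)
  31÷1 = 31 each, +1 to first 0

Closure order: Elkhorn, Greywater, Fernhollow
Last habitat: Juniper with 50 animals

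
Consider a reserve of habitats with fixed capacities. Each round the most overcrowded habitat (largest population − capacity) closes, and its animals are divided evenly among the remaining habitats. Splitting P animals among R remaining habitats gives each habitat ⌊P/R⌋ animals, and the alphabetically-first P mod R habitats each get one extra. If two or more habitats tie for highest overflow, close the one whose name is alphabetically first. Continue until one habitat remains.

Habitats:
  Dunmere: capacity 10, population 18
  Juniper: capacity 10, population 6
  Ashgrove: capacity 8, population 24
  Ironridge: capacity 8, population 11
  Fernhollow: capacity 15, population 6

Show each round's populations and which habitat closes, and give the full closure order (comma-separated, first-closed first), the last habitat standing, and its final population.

Closure order: Ashgrove, Dunmere, Ironridge, Juniper
Last habitat: Fernhollow with 65 animals

Round 1: Ashgrove=24 Dunmere=18 Fernhollow=6 Ironridge=11 Juniper=6 → close Ashgrove (overflow 16)
  24÷4 = 6 each, +1 to first 0
Round 2: Dunmere=24 Fernhollow=12 Ironridge=17 Juniper=12 → close Dunmere (overflow 14)
  24÷3 = 8 each, +1 to first 0
Round 3: Fernhollow=20 Ironridge=25 Juniper=20 → close Ironridge (overflow 17)
  25÷2 = 12 each, +1 to first 1
Round 4: Fernhollow=33 Juniper=32 → close Juniper (overflow 22)
  32÷1 = 32 each, +1 to first 0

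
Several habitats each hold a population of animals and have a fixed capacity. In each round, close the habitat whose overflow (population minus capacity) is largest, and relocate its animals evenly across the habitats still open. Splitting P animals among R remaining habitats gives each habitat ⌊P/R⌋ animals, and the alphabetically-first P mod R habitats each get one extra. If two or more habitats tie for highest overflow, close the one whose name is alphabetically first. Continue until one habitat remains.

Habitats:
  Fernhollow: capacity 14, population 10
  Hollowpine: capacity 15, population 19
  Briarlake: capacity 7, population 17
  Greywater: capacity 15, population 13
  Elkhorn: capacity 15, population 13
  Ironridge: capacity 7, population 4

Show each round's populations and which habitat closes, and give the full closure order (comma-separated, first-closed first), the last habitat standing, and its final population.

Round 1: Briarlake=17 Elkhorn=13 Fernhollow=10 Greywater=13 Hollowpine=19 Ironridge=4 → close Briarlake (overflow 10)
  17÷5 = 3 each, +1 to first 2
Round 2: Elkhorn=17 Fernhollow=14 Greywater=16 Hollowpine=22 Ironridge=7 → close Hollowpine (overflow 7)
  22÷4 = 5 each, +1 to first 2
Round 3: Elkhorn=23 Fernhollow=20 Greywater=21 Ironridge=12 → close Elkhorn (overflow 8)
  23÷3 = 7 each, +1 to first 2
Round 4: Fernhollow=28 Greywater=29 Ironridge=19 → close Fernhollow (overflow 14)
  28÷2 = 14 each, +1 to first 0
Round 5: Greywater=43 Ironridge=33 → close Greywater (overflow 28)
  43÷1 = 43 each, +1 to first 0

Closure order: Briarlake, Hollowpine, Elkhorn, Fernhollow, Greywater
Last habitat: Ironridge with 76 animals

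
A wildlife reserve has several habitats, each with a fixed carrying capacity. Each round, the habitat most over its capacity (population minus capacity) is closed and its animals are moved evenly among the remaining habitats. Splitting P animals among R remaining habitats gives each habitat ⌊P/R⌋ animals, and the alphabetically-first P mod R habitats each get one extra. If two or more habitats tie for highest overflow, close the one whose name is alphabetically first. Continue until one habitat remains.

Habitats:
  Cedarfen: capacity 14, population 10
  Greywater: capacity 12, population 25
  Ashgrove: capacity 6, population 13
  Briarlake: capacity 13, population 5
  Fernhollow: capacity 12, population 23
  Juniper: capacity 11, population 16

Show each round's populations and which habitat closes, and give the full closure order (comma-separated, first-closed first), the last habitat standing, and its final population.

Closure order: Greywater, Fernhollow, Ashgrove, Juniper, Cedarfen
Last habitat: Briarlake with 92 animals

Round 1: Ashgrove=13 Briarlake=5 Cedarfen=10 Fernhollow=23 Greywater=25 Juniper=16 → close Greywater (overflow 13)
  25÷5 = 5 each, +1 to first 0
Round 2: Ashgrove=18 Briarlake=10 Cedarfen=15 Fernhollow=28 Juniper=21 → close Fernhollow (overflow 16)
  28÷4 = 7 each, +1 to first 0
Round 3: Ashgrove=25 Briarlake=17 Cedarfen=22 Juniper=28 → close Ashgrove (overflow 19)
  25÷3 = 8 each, +1 to first 1
Round 4: Briarlake=26 Cedarfen=30 Juniper=36 → close Juniper (overflow 25)
  36÷2 = 18 each, +1 to first 0
Round 5: Briarlake=44 Cedarfen=48 → close Cedarfen (overflow 34)
  48÷1 = 48 each, +1 to first 0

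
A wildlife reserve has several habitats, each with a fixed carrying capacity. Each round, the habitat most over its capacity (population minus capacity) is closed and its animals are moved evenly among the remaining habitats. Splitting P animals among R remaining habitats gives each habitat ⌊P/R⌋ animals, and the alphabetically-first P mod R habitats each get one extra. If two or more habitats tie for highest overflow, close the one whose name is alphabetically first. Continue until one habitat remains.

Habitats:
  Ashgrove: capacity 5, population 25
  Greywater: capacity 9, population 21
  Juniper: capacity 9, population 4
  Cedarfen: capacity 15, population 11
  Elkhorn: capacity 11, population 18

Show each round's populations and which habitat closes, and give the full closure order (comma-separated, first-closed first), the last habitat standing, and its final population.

Closure order: Ashgrove, Greywater, Elkhorn, Cedarfen
Last habitat: Juniper with 79 animals

Round 1: Ashgrove=25 Cedarfen=11 Elkhorn=18 Greywater=21 Juniper=4 → close Ashgrove (overflow 20)
  25÷4 = 6 each, +1 to first 1
Round 2: Cedarfen=18 Elkhorn=24 Greywater=27 Juniper=10 → close Greywater (overflow 18)
  27÷3 = 9 each, +1 to first 0
Round 3: Cedarfen=27 Elkhorn=33 Juniper=19 → close Elkhorn (overflow 22)
  33÷2 = 16 each, +1 to first 1
Round 4: Cedarfen=44 Juniper=35 → close Cedarfen (overflow 29)
  44÷1 = 44 each, +1 to first 0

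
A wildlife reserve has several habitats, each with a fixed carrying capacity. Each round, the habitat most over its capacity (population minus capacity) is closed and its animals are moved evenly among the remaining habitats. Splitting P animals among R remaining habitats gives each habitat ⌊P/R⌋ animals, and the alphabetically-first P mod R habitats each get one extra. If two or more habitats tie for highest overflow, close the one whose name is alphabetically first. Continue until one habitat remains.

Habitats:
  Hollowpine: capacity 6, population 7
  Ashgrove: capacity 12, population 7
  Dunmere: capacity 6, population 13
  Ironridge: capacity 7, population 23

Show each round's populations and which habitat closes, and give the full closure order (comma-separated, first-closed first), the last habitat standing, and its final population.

Closure order: Ironridge, Dunmere, Hollowpine
Last habitat: Ashgrove with 50 animals

Round 1: Ashgrove=7 Dunmere=13 Hollowpine=7 Ironridge=23 → close Ironridge (overflow 16)
  23÷3 = 7 each, +1 to first 2
Round 2: Ashgrove=15 Dunmere=21 Hollowpine=14 → close Dunmere (overflow 15)
  21÷2 = 10 each, +1 to first 1
Round 3: Ashgrove=26 Hollowpine=24 → close Hollowpine (overflow 18)
  24÷1 = 24 each, +1 to first 0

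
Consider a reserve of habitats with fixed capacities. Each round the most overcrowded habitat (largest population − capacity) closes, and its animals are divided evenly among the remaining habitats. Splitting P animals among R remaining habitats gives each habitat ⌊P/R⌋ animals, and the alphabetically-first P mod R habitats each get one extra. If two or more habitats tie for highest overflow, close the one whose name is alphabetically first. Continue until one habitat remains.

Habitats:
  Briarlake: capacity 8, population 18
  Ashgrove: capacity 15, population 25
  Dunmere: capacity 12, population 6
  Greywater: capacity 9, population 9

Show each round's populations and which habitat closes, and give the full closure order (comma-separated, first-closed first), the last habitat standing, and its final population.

Round 1: Ashgrove=25 Briarlake=18 Dunmere=6 Greywater=9 → close Ashgrove (overflow 10)
  25÷3 = 8 each, +1 to first 1
Round 2: Briarlake=27 Dunmere=14 Greywater=17 → close Briarlake (overflow 19)
  27÷2 = 13 each, +1 to first 1
Round 3: Dunmere=28 Greywater=30 → close Greywater (overflow 21)
  30÷1 = 30 each, +1 to first 0

Closure order: Ashgrove, Briarlake, Greywater
Last habitat: Dunmere with 58 animals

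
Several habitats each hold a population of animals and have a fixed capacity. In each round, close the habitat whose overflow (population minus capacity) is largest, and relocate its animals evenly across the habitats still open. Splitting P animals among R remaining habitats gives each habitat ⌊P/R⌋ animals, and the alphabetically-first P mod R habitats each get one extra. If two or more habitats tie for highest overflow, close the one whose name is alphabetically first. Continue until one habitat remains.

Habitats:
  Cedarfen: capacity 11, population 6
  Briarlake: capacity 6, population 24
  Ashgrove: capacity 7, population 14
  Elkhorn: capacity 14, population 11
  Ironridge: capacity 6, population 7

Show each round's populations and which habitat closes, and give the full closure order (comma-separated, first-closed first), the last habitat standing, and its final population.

Closure order: Briarlake, Ashgrove, Ironridge, Elkhorn
Last habitat: Cedarfen with 62 animals

Round 1: Ashgrove=14 Briarlake=24 Cedarfen=6 Elkhorn=11 Ironridge=7 → close Briarlake (overflow 18)
  24÷4 = 6 each, +1 to first 0
Round 2: Ashgrove=20 Cedarfen=12 Elkhorn=17 Ironridge=13 → close Ashgrove (overflow 13)
  20÷3 = 6 each, +1 to first 2
Round 3: Cedarfen=19 Elkhorn=24 Ironridge=19 → close Ironridge (overflow 13)
  19÷2 = 9 each, +1 to first 1
Round 4: Cedarfen=29 Elkhorn=33 → close Elkhorn (overflow 19)
  33÷1 = 33 each, +1 to first 0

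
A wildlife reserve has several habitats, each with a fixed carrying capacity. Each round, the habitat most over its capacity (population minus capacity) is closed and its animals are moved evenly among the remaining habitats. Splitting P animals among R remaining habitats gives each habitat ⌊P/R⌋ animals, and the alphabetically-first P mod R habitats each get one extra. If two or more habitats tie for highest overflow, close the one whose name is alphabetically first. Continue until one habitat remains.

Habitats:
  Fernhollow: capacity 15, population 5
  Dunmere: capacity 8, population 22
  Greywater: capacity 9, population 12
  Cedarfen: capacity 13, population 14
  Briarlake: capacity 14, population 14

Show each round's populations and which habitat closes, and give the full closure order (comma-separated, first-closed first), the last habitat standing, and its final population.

Round 1: Briarlake=14 Cedarfen=14 Dunmere=22 Fernhollow=5 Greywater=12 → close Dunmere (overflow 14)
  22÷4 = 5 each, +1 to first 2
Round 2: Briarlake=20 Cedarfen=20 Fernhollow=10 Greywater=17 → close Greywater (overflow 8)
  17÷3 = 5 each, +1 to first 2
Round 3: Briarlake=26 Cedarfen=26 Fernhollow=15 → close Cedarfen (overflow 13)
  26÷2 = 13 each, +1 to first 0
Round 4: Briarlake=39 Fernhollow=28 → close Briarlake (overflow 25)
  39÷1 = 39 each, +1 to first 0

Closure order: Dunmere, Greywater, Cedarfen, Briarlake
Last habitat: Fernhollow with 67 animals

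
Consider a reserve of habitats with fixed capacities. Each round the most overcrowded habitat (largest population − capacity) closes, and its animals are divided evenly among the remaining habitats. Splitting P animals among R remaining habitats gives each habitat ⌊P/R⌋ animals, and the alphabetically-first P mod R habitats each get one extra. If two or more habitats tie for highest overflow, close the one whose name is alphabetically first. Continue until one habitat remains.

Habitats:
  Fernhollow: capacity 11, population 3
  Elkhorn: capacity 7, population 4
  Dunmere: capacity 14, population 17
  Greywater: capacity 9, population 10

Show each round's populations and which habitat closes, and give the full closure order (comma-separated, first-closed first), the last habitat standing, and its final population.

Closure order: Dunmere, Greywater, Elkhorn
Last habitat: Fernhollow with 34 animals

Round 1: Dunmere=17 Elkhorn=4 Fernhollow=3 Greywater=10 → close Dunmere (overflow 3)
  17÷3 = 5 each, +1 to first 2
Round 2: Elkhorn=10 Fernhollow=9 Greywater=15 → close Greywater (overflow 6)
  15÷2 = 7 each, +1 to first 1
Round 3: Elkhorn=18 Fernhollow=16 → close Elkhorn (overflow 11)
  18÷1 = 18 each, +1 to first 0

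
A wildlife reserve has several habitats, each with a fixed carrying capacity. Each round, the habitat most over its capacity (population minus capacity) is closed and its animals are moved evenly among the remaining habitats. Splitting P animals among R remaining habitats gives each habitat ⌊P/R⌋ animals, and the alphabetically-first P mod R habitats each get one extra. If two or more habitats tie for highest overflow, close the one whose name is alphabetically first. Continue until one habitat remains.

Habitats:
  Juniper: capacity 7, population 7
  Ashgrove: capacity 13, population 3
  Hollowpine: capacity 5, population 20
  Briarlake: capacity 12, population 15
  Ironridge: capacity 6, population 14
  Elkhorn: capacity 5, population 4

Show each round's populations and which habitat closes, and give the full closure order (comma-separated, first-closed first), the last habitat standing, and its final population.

Closure order: Hollowpine, Ironridge, Briarlake, Juniper, Elkhorn
Last habitat: Ashgrove with 63 animals

Round 1: Ashgrove=3 Briarlake=15 Elkhorn=4 Hollowpine=20 Ironridge=14 Juniper=7 → close Hollowpine (overflow 15)
  20÷5 = 4 each, +1 to first 0
Round 2: Ashgrove=7 Briarlake=19 Elkhorn=8 Ironridge=18 Juniper=11 → close Ironridge (overflow 12)
  18÷4 = 4 each, +1 to first 2
Round 3: Ashgrove=12 Briarlake=24 Elkhorn=12 Juniper=15 → close Briarlake (overflow 12)
  24÷3 = 8 each, +1 to first 0
Round 4: Ashgrove=20 Elkhorn=20 Juniper=23 → close Juniper (overflow 16)
  23÷2 = 11 each, +1 to first 1
Round 5: Ashgrove=32 Elkhorn=31 → close Elkhorn (overflow 26)
  31÷1 = 31 each, +1 to first 0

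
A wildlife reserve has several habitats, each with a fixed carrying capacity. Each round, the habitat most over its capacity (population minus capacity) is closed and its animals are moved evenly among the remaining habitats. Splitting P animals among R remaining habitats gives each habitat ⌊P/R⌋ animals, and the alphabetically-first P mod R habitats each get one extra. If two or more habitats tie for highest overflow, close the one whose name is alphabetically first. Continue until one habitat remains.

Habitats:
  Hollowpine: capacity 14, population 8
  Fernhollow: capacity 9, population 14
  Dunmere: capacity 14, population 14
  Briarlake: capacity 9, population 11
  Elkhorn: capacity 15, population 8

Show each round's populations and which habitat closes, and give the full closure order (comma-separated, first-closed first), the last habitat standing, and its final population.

Closure order: Fernhollow, Briarlake, Dunmere, Elkhorn
Last habitat: Hollowpine with 55 animals

Round 1: Briarlake=11 Dunmere=14 Elkhorn=8 Fernhollow=14 Hollowpine=8 → close Fernhollow (overflow 5)
  14÷4 = 3 each, +1 to first 2
Round 2: Briarlake=15 Dunmere=18 Elkhorn=11 Hollowpine=11 → close Briarlake (overflow 6)
  15÷3 = 5 each, +1 to first 0
Round 3: Dunmere=23 Elkhorn=16 Hollowpine=16 → close Dunmere (overflow 9)
  23÷2 = 11 each, +1 to first 1
Round 4: Elkhorn=28 Hollowpine=27 → close Elkhorn (overflow 13)
  28÷1 = 28 each, +1 to first 0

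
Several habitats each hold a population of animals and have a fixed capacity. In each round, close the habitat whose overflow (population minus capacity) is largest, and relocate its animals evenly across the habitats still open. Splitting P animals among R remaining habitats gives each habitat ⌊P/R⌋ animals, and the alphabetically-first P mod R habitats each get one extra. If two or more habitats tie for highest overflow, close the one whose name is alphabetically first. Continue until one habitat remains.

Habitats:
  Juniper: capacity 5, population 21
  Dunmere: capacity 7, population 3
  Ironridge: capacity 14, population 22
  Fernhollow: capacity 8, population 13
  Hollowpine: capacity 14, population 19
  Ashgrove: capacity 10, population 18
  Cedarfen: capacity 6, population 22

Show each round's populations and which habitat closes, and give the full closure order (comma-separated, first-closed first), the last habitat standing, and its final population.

Closure order: Cedarfen, Juniper, Ashgrove, Fernhollow, Hollowpine, Ironridge
Last habitat: Dunmere with 118 animals

Round 1: Ashgrove=18 Cedarfen=22 Dunmere=3 Fernhollow=13 Hollowpine=19 Ironridge=22 Juniper=21 → close Cedarfen (overflow 16)
  22÷6 = 3 each, +1 to first 4
Round 2: Ashgrove=22 Dunmere=7 Fernhollow=17 Hollowpine=23 Ironridge=25 Juniper=24 → close Juniper (overflow 19)
  24÷5 = 4 each, +1 to first 4
Round 3: Ashgrove=27 Dunmere=12 Fernhollow=22 Hollowpine=28 Ironridge=29 → close Ashgrove (overflow 17)
  27÷4 = 6 each, +1 to first 3
Round 4: Dunmere=19 Fernhollow=29 Hollowpine=35 Ironridge=35 → close Fernhollow (overflow 21)
  29÷3 = 9 each, +1 to first 2
Round 5: Dunmere=29 Hollowpine=45 Ironridge=44 → close Hollowpine (overflow 31)
  45÷2 = 22 each, +1 to first 1
Round 6: Dunmere=52 Ironridge=66 → close Ironridge (overflow 52)
  66÷1 = 66 each, +1 to first 0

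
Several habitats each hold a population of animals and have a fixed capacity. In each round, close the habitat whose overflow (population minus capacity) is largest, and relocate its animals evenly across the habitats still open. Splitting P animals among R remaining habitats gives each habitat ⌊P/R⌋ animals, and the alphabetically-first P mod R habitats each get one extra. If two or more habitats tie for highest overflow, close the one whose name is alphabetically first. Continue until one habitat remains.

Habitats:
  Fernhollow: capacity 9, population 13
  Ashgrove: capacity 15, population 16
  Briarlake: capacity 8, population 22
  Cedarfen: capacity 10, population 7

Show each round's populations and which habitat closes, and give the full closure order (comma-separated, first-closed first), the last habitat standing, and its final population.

Closure order: Briarlake, Fernhollow, Ashgrove
Last habitat: Cedarfen with 58 animals

Round 1: Ashgrove=16 Briarlake=22 Cedarfen=7 Fernhollow=13 → close Briarlake (overflow 14)
  22÷3 = 7 each, +1 to first 1
Round 2: Ashgrove=24 Cedarfen=14 Fernhollow=20 → close Fernhollow (overflow 11)
  20÷2 = 10 each, +1 to first 0
Round 3: Ashgrove=34 Cedarfen=24 → close Ashgrove (overflow 19)
  34÷1 = 34 each, +1 to first 0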